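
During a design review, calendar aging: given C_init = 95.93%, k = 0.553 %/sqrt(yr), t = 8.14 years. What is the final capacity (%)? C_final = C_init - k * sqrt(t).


Step 1: sqrt(8.14 yr) = 2.8531
Step 2: drop = 0.553 * 2.8531 = 1.5778
Step 3: C_final = 95.93 - 1.5778 = 94.35%

94.35%


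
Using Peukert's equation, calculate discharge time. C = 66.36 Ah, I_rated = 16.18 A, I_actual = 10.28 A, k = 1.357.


t_rated = C / I_rated = 66.36 / 16.18 = 4.1014 hr
(I_rated/I)^k = (1.5739)^1.357 = 1.8505
t = t_rated * (I_rated/I)^k = 4.1014 * 1.8505 = 7.590 hr

7.590 hr


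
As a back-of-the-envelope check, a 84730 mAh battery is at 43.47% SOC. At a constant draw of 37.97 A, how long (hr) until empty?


Convert: C_total = 84730 mAh = 84.73 Ah
Step 1: remaining = SOC/100 * C_total = 43.47/100 * 84.73 = 36.832 Ah
Step 2: t = remaining / I = 36.832 / 37.97 = 0.9700 hr

0.9700 hr


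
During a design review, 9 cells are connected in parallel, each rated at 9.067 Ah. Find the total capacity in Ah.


C_total = 9 * 9.067 = 81.603 Ah

81.603 Ah


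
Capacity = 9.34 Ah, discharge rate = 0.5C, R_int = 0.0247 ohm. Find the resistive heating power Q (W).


Step 1: I = C_rate * capacity = 0.5 * 9.34 = 4.67 A
Step 2: Q = I^2 * R = 4.67^2 * 0.0247 = 21.809 * 0.0247 = 0.5387 W

0.5387 W


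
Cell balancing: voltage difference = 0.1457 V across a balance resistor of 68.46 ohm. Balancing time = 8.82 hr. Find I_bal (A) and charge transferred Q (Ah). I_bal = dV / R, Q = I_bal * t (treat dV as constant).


First, Ohm's law: I_bal = 0.1457 V / 68.46 ohm = 0.0021283 A
Then Q = I * t = 0.0021283 A * 8.82 hr = 0.01877 Ah

I=0.0021283 A, Q=0.01877 Ah


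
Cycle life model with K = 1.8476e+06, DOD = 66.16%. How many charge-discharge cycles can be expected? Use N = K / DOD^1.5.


Step 1: DOD^1.5 = 66.16^1.5 = 538.14
Step 2: N = 1.8476e+06 / 538.14 = 3433 cycles

3433 cycles


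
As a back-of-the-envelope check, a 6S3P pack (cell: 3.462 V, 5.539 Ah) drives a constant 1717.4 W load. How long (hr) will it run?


Step 1: E_pack = Ns * V_cell * Np * C_cell = 6 * 3.462 * 3 * 5.539 = 345.17 Wh
Step 2: t = E_pack / P = 345.17 / 1717.4 = 0.2010 hr

0.2010 hr


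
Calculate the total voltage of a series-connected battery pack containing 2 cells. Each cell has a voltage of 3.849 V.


V_pack = n * V_cell = 2 * 3.849 = 7.698 V

7.698 V


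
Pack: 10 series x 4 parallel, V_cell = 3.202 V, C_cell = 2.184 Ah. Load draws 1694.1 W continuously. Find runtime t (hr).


Step 1: E_pack = Ns * V_cell * Np * C_cell = 10 * 3.202 * 4 * 2.184 = 279.73 Wh
Step 2: t = E_pack / P = 279.73 / 1694.1 = 0.1651 hr

0.1651 hr


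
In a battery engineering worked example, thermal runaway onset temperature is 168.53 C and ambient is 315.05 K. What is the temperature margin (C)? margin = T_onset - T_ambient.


Convert: T_ambient = 315.05 K = 41.9 C
margin = 168.53 - 41.9 = 126.63 C

126.63 C


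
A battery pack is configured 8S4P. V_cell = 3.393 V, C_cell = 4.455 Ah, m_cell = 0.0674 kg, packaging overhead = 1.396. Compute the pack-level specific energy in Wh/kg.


Step 1: V_pack = 8 * 3.393 = 27.144 V
Step 2: C_pack = 4 * 4.455 = 17.82 Ah
Step 3: E_pack = V_pack * C_pack = 27.144 * 17.82 = 483.71 Wh
Step 4: m_pack = 8 * 4 * 0.0674 * 1.396 = 3.0109 kg
Step 5: ED = E_pack / m_pack = 483.71 / 3.0109 = 160.7 Wh/kg

160.7 Wh/kg


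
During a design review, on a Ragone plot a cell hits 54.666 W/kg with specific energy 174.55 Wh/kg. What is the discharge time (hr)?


t = E / P = 174.55 / 54.666 = 3.193 hr

3.193 hr


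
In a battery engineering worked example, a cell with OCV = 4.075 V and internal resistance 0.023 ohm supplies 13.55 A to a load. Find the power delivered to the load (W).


Step 1: V_terminal = OCV - I*R = 4.075 - 13.55 * 0.023 = 3.7634 V
Step 2: P_out = V_terminal * I = 3.7634 * 13.55 = 50.99 W

50.99 W


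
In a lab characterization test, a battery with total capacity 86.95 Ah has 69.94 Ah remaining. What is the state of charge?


SOC = (remaining / total) * 100 = (69.94 / 86.95) * 100 = 80.44%

80.44%


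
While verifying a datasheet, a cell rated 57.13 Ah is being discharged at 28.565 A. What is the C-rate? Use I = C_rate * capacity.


C_rate = I / capacity = 28.565 / 57.13 = 0.5C

0.5C


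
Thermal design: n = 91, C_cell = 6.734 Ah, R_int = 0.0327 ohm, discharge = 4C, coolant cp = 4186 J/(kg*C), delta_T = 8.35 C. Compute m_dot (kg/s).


Step 1: I = 4 * 6.734 = 26.936 A
Step 2: Q_cell = I^2 * R = 26.936^2 * 0.0327 = 23.725 W
Step 3: Q_total = 91 * 23.725 = 2159 W
Step 4: m_dot = Q_total / (cp * dT) = 2159 / (4186 * 8.35) = 0.06177 kg/s

0.06177 kg/s


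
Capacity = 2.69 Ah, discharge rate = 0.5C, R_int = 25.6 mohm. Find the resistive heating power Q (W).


Convert: R = 25.6 mohm = 0.0256 ohm
Step 1: I = C_rate * capacity = 0.5 * 2.69 = 1.345 A
Step 2: Q = I^2 * R = 1.345^2 * 0.0256 = 1.809 * 0.0256 = 0.04631 W

0.04631 W


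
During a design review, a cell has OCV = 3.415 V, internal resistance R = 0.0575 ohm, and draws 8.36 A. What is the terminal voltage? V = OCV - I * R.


IR drop = 8.36 * 0.0575 = 0.4807 V
V = 3.415 - 0.4807 = 2.934 V

2.934 V


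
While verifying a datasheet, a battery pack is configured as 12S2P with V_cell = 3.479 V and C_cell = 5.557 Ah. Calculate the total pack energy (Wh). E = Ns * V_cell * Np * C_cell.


E = Ns * Vcell * Np * Ccell = 12 * 3.479 * 2 * 5.557 = 464.0 Wh

464.0 Wh


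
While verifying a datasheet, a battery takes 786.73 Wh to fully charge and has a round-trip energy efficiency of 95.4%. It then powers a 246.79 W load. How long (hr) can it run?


Step 1: E_discharge = eta/100 * E_charge = 95.4/100 * 786.73 = 750.54 Wh
Step 2: t = E_discharge / P = 750.54 / 246.79 = 3.041 hr

3.041 hr


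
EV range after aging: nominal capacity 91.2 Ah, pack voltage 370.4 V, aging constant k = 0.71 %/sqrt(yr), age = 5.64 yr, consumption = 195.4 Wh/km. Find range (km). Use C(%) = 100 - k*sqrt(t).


Step 1: capacity retention = 100 - 0.71 * sqrt(5.64) = 100 - 0.71 * 2.3749 = 98.314%
Step 2: C_now = 91.2 * 98.314/100 = 89.662 Ah
Step 3: E_pack = V * C_now = 370.4 * 89.662 = 33211 Wh
Step 4: range = E_pack / consumption = 33211 / 195.4 = 170.0 km

170.0 km


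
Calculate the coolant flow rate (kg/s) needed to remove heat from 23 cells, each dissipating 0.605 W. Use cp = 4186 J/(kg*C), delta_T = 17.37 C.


Step 1: Total heat Q = 23 * 0.605 W = 13.915 W
Step 2: denom = cp * dT = 4186 * 17.37 = 72711
Step 3: m_dot = 13.915 / 72711 = 1.914e-04 kg/s

1.914e-04 kg/s


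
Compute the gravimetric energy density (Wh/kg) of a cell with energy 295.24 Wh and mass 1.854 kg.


ED = E / m = 295.24 / 1.854 = 159.2 Wh/kg

159.2 Wh/kg


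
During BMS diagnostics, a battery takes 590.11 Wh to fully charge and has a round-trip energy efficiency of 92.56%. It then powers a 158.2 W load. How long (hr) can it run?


Step 1: E_discharge = eta/100 * E_charge = 92.56/100 * 590.11 = 546.21 Wh
Step 2: t = E_discharge / P = 546.21 / 158.2 = 3.453 hr

3.453 hr


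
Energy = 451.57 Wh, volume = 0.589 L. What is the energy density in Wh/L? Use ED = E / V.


ED = E / V = 451.57 / 0.589 = 766.7 Wh/L

766.7 Wh/L


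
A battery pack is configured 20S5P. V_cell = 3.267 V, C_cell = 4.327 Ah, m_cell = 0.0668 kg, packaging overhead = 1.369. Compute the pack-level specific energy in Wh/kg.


Step 1: V_pack = 20 * 3.267 = 65.34 V
Step 2: C_pack = 5 * 4.327 = 21.635 Ah
Step 3: E_pack = V_pack * C_pack = 65.34 * 21.635 = 1413.6 Wh
Step 4: m_pack = 20 * 5 * 0.0668 * 1.369 = 9.1449 kg
Step 5: ED = E_pack / m_pack = 1413.6 / 9.1449 = 154.6 Wh/kg

154.6 Wh/kg


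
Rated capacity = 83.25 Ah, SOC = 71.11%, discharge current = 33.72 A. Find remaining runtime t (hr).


Step 1: remaining = SOC/100 * C_total = 71.11/100 * 83.25 = 59.199 Ah
Step 2: t = remaining / I = 59.199 / 33.72 = 1.756 hr

1.756 hr


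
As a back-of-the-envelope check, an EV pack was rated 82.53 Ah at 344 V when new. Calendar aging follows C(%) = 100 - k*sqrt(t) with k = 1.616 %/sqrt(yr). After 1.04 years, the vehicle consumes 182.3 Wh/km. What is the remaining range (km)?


Step 1: capacity retention = 100 - 1.616 * sqrt(1.04) = 100 - 1.616 * 1.0198 = 98.352%
Step 2: C_now = 82.53 * 98.352/100 = 81.17 Ah
Step 3: E_pack = V * C_now = 344 * 81.17 = 27922 Wh
Step 4: range = E_pack / consumption = 27922 / 182.3 = 153.2 km

153.2 km


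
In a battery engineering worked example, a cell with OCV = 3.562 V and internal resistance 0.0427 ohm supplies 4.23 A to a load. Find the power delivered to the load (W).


Step 1: V_terminal = OCV - I*R = 3.562 - 4.23 * 0.0427 = 3.3814 V
Step 2: P_out = V_terminal * I = 3.3814 * 4.23 = 14.30 W

14.30 W


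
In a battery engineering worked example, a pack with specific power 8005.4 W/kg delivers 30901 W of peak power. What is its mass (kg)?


m = P / SP = 30901 / 8005.4 = 3.860 kg

3.860 kg


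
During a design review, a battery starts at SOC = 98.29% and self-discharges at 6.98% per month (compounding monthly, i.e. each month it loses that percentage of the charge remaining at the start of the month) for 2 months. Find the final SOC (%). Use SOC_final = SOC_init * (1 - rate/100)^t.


Monthly retention factor = 1 - 6.98/100 = 0.9302
Over 2 months: factor^2 = 0.86527
SOC_final = 98.29 * 0.86527 = 85.05%

85.05%


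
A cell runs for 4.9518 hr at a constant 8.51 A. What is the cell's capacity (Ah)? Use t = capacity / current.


C = I * t = 8.51 * 4.9518 = 42.14 Ah

42.14 Ah


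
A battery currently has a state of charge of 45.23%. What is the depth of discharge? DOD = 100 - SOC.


DOD = 100 - SOC = 100 - 45.23 = 54.77%

54.77%


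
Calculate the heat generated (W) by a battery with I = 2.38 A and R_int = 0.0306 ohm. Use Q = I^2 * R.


I^2 = 5.6644
Q = 5.6644 * 0.0306 = 0.1733 W

0.1733 W


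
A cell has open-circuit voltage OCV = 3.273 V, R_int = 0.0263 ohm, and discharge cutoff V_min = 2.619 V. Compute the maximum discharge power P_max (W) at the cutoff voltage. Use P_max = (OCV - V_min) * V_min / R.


P_max = (OCV - V_min) * V_min / R = (3.273 - 2.619) * 2.619 / 0.0263 = 0.654 * 2.619 / 0.0263 = 65.13 W

65.13 W


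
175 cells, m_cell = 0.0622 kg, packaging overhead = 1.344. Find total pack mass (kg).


m_pack = n * m_cell * overhead = 175 * 0.0622 * 1.344 = 14.63 kg

14.63 kg


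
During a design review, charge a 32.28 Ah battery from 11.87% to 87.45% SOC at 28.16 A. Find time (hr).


delta_Ah = 32.28 * (87.45 - 11.87) / 100 = 24.397 Ah
t = delta_Ah / I = 24.397 / 28.16 = 0.8664 hr

0.8664 hr


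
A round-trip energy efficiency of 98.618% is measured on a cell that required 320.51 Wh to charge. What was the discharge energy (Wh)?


E_dis = eta/100 * E_chg = 98.618/100 * 320.51 = 316.1 Wh

316.1 Wh


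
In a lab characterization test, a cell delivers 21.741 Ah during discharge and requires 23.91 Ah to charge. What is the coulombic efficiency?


eta_c = Q_dis / Q_chg * 100 = 21.741 / 23.91 * 100 = 90.93%

90.93%


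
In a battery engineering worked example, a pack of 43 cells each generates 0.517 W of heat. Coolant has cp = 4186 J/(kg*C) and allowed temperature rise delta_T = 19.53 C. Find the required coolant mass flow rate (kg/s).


Q_total = 43 * 0.517 = 22.231 W
m_dot = Q_total / (cp * dT) = 22.231 / (4186 * 19.53) = 2.719e-04 kg/s

2.719e-04 kg/s


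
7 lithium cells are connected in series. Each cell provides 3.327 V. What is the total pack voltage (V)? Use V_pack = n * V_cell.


With 7 cells in series at 3.327 V each, V_pack = 23.289 V

23.289 V


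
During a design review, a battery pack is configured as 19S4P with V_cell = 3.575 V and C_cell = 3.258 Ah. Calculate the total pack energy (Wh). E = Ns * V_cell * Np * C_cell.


E = Ns * Vcell * Np * Ccell = 19 * 3.575 * 4 * 3.258 = 885.2 Wh

885.2 Wh


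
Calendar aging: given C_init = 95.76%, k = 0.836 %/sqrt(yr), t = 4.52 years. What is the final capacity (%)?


sqrt(t) = sqrt(4.52) = 2.126
C_final = 95.76 - 0.836 * 2.126 = 93.98%

93.98%


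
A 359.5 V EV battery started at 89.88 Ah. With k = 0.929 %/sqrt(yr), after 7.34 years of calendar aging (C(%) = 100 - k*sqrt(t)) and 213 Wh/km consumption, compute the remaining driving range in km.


Step 1: capacity retention = 100 - 0.929 * sqrt(7.34) = 100 - 0.929 * 2.7092 = 97.483%
Step 2: C_now = 89.88 * 97.483/100 = 87.618 Ah
Step 3: E_pack = V * C_now = 359.5 * 87.618 = 31499 Wh
Step 4: range = E_pack / consumption = 31499 / 213 = 147.9 km

147.9 km


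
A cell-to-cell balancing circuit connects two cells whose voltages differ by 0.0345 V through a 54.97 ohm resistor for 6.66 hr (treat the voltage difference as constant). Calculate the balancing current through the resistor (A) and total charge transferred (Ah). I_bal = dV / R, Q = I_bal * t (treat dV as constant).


First, Ohm's law: I_bal = 0.0345 V / 54.97 ohm = 6.2762e-04 A
Then Q = I * t = 6.2762e-04 A * 6.66 hr = 0.004180 Ah

I=6.2762e-04 A, Q=0.004180 Ah


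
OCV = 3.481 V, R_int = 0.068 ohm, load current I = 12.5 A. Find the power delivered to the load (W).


Step 1: V_terminal = OCV - I*R = 3.481 - 12.5 * 0.068 = 2.631 V
Step 2: P_out = V_terminal * I = 2.631 * 12.5 = 32.89 W

32.89 W


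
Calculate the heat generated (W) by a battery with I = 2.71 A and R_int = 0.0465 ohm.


Q = I^2 * R = 2.71^2 * 0.0465 = 0.3415 W

0.3415 W


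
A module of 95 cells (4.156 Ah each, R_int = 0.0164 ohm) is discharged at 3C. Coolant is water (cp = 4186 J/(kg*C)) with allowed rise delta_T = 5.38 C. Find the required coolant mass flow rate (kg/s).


Step 1: I = 3 * 4.156 = 12.468 A
Step 2: Q_cell = I^2 * R = 12.468^2 * 0.0164 = 2.5494 W
Step 3: Q_total = 95 * 2.5494 = 242.19 W
Step 4: m_dot = Q_total / (cp * dT) = 242.19 / (4186 * 5.38) = 0.01075 kg/s

0.01075 kg/s


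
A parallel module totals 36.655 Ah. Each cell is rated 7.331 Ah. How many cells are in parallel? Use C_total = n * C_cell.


n = C_total / C_cell = 36.655 / 7.331 = 5

5


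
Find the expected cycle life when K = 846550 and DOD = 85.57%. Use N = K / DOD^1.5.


Step 1: DOD^1.5 = 85.57^1.5 = 791.56
Step 2: N = 846550 / 791.56 = 1069 cycles

1069 cycles


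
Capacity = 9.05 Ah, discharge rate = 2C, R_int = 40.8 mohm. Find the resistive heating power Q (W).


Convert: R = 40.8 mohm = 0.0408 ohm
Step 1: I = C_rate * capacity = 2 * 9.05 = 18.1 A
Step 2: Q = I^2 * R = 18.1^2 * 0.0408 = 327.61 * 0.0408 = 13.37 W

13.37 W


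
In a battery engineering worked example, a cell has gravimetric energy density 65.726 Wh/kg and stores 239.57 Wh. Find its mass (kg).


m = E / ED = 239.57 / 65.726 = 3.645 kg

3.645 kg


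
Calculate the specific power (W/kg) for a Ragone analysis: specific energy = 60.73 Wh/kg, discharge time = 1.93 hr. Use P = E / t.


Specific power = 60.73 Wh/kg / 1.93 hr = 31.47 W/kg

31.47 W/kg


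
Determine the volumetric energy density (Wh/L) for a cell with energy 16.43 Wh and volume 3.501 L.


ED = E / V = 16.43 / 3.501 = 4.693 Wh/L

4.693 Wh/L


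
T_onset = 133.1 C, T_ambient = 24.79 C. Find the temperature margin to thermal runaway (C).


margin = T_onset - T_ambient = 133.1 - 24.79 = 108.31 C

108.31 C


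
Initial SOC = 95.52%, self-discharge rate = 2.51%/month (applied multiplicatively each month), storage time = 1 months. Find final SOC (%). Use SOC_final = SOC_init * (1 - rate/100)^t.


decay = (1 - 2.51/100)^1 = 0.9749
SOC_final = 95.52 * 0.9749 = 93.12%

93.12%


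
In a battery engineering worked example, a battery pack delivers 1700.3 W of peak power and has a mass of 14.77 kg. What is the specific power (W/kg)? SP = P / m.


Specific power = 1700.3 W / 14.77 kg = 115.1 W/kg

115.1 W/kg


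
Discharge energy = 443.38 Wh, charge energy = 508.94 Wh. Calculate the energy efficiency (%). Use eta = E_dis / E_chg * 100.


eta_e = E_dis / E_chg * 100 = 443.38 / 508.94 * 100 = 87.12%

87.12%


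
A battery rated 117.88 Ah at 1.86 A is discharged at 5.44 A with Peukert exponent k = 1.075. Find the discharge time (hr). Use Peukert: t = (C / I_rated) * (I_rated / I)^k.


Step 1: t_rated = C / I_rated = 117.88 / 1.86 = 63.376 hr
Step 2: ratio = 1.86 / 5.44 = 0.34191
Step 3: ratio^k = 0.34191^1.075 = 0.31547
Step 4: t = t_rated * ratio^k = 63.376 * 0.31547 = 19.99 hr

19.99 hr


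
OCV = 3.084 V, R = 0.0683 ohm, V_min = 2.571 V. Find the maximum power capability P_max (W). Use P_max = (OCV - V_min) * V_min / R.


P_max = (OCV - V_min) * V_min / R = (3.084 - 2.571) * 2.571 / 0.0683 = 0.513 * 2.571 / 0.0683 = 19.31 W

19.31 W


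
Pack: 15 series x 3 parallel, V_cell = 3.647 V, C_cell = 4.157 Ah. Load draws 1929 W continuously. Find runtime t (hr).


Step 1: E_pack = Ns * V_cell * Np * C_cell = 15 * 3.647 * 3 * 4.157 = 682.23 Wh
Step 2: t = E_pack / P = 682.23 / 1929 = 0.3537 hr

0.3537 hr


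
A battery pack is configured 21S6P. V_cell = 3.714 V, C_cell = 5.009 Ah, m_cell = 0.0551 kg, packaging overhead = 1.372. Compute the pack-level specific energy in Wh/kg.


Step 1: V_pack = 21 * 3.714 = 77.994 V
Step 2: C_pack = 6 * 5.009 = 30.054 Ah
Step 3: E_pack = V_pack * C_pack = 77.994 * 30.054 = 2344 Wh
Step 4: m_pack = 21 * 6 * 0.0551 * 1.372 = 9.5252 kg
Step 5: ED = E_pack / m_pack = 2344 / 9.5252 = 246.1 Wh/kg

246.1 Wh/kg


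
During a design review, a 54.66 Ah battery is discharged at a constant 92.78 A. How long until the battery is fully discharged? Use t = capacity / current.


Runtime = 54.66 Ah / 92.78 A = 0.5891 hr

0.5891 hr


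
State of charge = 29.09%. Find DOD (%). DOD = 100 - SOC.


DOD = 100 - SOC = 100 - 29.09 = 70.91%

70.91%


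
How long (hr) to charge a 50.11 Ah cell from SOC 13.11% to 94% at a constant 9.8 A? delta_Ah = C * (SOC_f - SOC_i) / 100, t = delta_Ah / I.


delta_Ah = 50.11 * (94 - 13.11) / 100 = 40.534 Ah
t = delta_Ah / I = 40.534 / 9.8 = 4.136 hr

4.136 hr


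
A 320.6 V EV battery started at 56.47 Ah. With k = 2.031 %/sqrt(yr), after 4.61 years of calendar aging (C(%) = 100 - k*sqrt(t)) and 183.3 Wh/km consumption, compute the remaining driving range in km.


Step 1: capacity retention = 100 - 2.031 * sqrt(4.61) = 100 - 2.031 * 2.1471 = 95.639%
Step 2: C_now = 56.47 * 95.639/100 = 54.007 Ah
Step 3: E_pack = V * C_now = 320.6 * 54.007 = 17315 Wh
Step 4: range = E_pack / consumption = 17315 / 183.3 = 94.46 km

94.46 km


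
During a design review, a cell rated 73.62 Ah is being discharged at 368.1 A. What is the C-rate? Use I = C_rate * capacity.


C_rate = I / capacity = 368.1 / 73.62 = 5C

5C


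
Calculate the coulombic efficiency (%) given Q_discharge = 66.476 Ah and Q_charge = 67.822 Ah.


eta_c = Q_dis / Q_chg * 100 = 66.476 / 67.822 * 100 = 98.02%

98.02%


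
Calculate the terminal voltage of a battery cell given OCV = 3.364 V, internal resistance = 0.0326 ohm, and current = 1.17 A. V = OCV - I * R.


V = OCV - I*R = 3.364 - 1.17 * 0.0326 = 3.326 V

3.326 V


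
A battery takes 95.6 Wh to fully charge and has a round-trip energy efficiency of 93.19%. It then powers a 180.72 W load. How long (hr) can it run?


Step 1: E_discharge = eta/100 * E_charge = 93.19/100 * 95.6 = 89.09 Wh
Step 2: t = E_discharge / P = 89.09 / 180.72 = 0.4930 hr

0.4930 hr


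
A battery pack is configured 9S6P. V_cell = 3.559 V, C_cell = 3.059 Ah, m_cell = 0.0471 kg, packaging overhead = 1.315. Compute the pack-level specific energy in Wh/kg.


Step 1: V_pack = 9 * 3.559 = 32.031 V
Step 2: C_pack = 6 * 3.059 = 18.354 Ah
Step 3: E_pack = V_pack * C_pack = 32.031 * 18.354 = 587.9 Wh
Step 4: m_pack = 9 * 6 * 0.0471 * 1.315 = 3.3446 kg
Step 5: ED = E_pack / m_pack = 587.9 / 3.3446 = 175.8 Wh/kg

175.8 Wh/kg


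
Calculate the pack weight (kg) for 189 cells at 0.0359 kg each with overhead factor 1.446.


Cell mass sum = 189 * 0.0359 = 6.7851 kg
With overhead 1.446: m_pack = 6.7851 * 1.446 = 9.811 kg

9.811 kg


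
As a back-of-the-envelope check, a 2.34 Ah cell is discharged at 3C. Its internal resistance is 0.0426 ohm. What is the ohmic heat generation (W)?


Step 1: I = C_rate * capacity = 3 * 2.34 = 7.02 A
Step 2: Q = I^2 * R = 7.02^2 * 0.0426 = 49.28 * 0.0426 = 2.099 W

2.099 W


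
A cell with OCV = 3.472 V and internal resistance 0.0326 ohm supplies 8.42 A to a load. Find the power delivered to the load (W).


Step 1: V_terminal = OCV - I*R = 3.472 - 8.42 * 0.0326 = 3.1975 V
Step 2: P_out = V_terminal * I = 3.1975 * 8.42 = 26.92 W

26.92 W


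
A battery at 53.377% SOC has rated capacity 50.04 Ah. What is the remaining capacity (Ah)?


remaining = SOC / 100 * total = 53.377 / 100 * 50.04 = 26.71 Ah

26.71 Ah


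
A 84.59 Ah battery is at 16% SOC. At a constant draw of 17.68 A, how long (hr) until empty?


Step 1: remaining = SOC/100 * C_total = 16/100 * 84.59 = 13.534 Ah
Step 2: t = remaining / I = 13.534 / 17.68 = 0.7655 hr

0.7655 hr


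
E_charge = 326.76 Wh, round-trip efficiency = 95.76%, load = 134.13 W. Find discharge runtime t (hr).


Step 1: E_discharge = eta/100 * E_charge = 95.76/100 * 326.76 = 312.91 Wh
Step 2: t = E_discharge / P = 312.91 / 134.13 = 2.333 hr

2.333 hr


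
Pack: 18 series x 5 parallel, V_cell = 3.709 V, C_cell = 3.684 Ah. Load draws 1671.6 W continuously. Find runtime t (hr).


Step 1: E_pack = Ns * V_cell * Np * C_cell = 18 * 3.709 * 5 * 3.684 = 1229.8 Wh
Step 2: t = E_pack / P = 1229.8 / 1671.6 = 0.7357 hr

0.7357 hr


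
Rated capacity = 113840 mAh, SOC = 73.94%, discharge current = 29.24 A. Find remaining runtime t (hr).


Convert: C_total = 113840 mAh = 113.84 Ah
Step 1: remaining = SOC/100 * C_total = 73.94/100 * 113.84 = 84.173 Ah
Step 2: t = remaining / I = 84.173 / 29.24 = 2.879 hr

2.879 hr


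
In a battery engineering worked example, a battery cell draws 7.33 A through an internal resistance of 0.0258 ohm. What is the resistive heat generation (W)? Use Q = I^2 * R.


I^2 = 53.729
Q = 53.729 * 0.0258 = 1.386 W

1.386 W


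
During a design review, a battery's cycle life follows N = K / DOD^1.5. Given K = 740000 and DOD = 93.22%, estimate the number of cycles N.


DOD^1.5 = 900.04
N = K / DOD^1.5 = 740000 / 900.04 = 822.2

822.2 cycles


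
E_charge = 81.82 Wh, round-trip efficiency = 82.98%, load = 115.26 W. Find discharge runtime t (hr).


Step 1: E_discharge = eta/100 * E_charge = 82.98/100 * 81.82 = 67.894 Wh
Step 2: t = E_discharge / P = 67.894 / 115.26 = 0.5891 hr

0.5891 hr


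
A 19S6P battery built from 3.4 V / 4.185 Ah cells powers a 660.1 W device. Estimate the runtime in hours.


Step 1: E_pack = Ns * V_cell * Np * C_cell = 19 * 3.4 * 6 * 4.185 = 1622.1 Wh
Step 2: t = E_pack / P = 1622.1 / 660.1 = 2.457 hr

2.457 hr


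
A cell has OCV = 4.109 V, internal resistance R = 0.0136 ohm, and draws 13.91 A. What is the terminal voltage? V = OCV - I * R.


IR drop = 13.91 * 0.0136 = 0.18918 V
V = 4.109 - 0.18918 = 3.920 V

3.920 V


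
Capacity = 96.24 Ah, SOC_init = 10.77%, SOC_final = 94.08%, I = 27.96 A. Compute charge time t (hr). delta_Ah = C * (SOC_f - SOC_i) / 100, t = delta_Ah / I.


Step 1: dSOC = 94.08% - 10.77% = 83.31%
Step 2: delta_Ah = 96.24 * 83.31 / 100 = 80.178 Ah
Step 3: t = 80.178 / 27.96 = 2.868 hr

2.868 hr


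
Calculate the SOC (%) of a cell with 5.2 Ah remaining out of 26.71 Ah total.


SOC% = 5.2 / 26.71 * 100 = 19.47%

19.47%


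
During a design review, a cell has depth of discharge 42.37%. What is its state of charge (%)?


SOC = 100 - DOD = 100 - 42.37 = 57.63%

57.63%


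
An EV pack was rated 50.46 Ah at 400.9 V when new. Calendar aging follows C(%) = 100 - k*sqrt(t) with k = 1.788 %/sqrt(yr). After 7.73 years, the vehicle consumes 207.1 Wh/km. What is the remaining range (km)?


Step 1: capacity retention = 100 - 1.788 * sqrt(7.73) = 100 - 1.788 * 2.7803 = 95.029%
Step 2: C_now = 50.46 * 95.029/100 = 47.952 Ah
Step 3: E_pack = V * C_now = 400.9 * 47.952 = 19224 Wh
Step 4: range = E_pack / consumption = 19224 / 207.1 = 92.82 km

92.82 km


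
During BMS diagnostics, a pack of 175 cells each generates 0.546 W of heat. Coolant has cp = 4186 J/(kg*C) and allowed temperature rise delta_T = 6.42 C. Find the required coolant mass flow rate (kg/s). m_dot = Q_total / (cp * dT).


Step 1: Total heat Q = 175 * 0.546 W = 95.55 W
Step 2: denom = cp * dT = 4186 * 6.42 = 26874
Step 3: m_dot = 95.55 / 26874 = 0.003555 kg/s

0.003555 kg/s


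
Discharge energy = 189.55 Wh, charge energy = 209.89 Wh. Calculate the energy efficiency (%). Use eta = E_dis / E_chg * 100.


eta_e = E_dis / E_chg * 100 = 189.55 / 209.89 * 100 = 90.31%

90.31%


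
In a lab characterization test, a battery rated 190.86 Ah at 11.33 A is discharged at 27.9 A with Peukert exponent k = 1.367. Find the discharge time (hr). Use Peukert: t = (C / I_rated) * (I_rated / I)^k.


t_rated = C / I_rated = 190.86 / 11.33 = 16.846 hr
(I_rated/I)^k = (0.40609)^1.367 = 0.29173
t = t_rated * (I_rated/I)^k = 16.846 * 0.29173 = 4.914 hr

4.914 hr


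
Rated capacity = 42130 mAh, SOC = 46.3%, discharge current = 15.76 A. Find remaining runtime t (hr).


Convert: C_total = 42130 mAh = 42.13 Ah
Step 1: remaining = SOC/100 * C_total = 46.3/100 * 42.13 = 19.506 Ah
Step 2: t = remaining / I = 19.506 / 15.76 = 1.238 hr

1.238 hr


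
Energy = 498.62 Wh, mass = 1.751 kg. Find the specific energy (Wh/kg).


ED = E / m = 498.62 / 1.751 = 284.8 Wh/kg

284.8 Wh/kg


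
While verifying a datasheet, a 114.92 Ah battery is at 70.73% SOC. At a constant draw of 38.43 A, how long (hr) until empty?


Step 1: remaining = SOC/100 * C_total = 70.73/100 * 114.92 = 81.283 Ah
Step 2: t = remaining / I = 81.283 / 38.43 = 2.115 hr

2.115 hr


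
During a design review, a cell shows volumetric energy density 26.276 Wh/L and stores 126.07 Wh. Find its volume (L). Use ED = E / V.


V = E / ED = 126.07 / 26.276 = 4.798 L

4.798 L


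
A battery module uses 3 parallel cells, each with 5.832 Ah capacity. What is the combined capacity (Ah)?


C_total = 3 * 5.832 = 17.496 Ah

17.496 Ah


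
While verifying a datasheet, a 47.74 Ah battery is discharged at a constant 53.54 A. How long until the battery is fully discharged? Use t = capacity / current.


Runtime = 47.74 Ah / 53.54 A = 0.8917 hr

0.8917 hr


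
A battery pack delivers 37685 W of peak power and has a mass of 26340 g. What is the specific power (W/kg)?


Convert: m = 26340 g = 26.34 kg
Specific power = 37685 W / 26.34 kg = 1431 W/kg

1431 W/kg


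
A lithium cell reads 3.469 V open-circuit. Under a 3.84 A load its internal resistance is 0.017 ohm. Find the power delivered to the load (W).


Step 1: V_terminal = OCV - I*R = 3.469 - 3.84 * 0.017 = 3.4037 V
Step 2: P_out = V_terminal * I = 3.4037 * 3.84 = 13.07 W

13.07 W


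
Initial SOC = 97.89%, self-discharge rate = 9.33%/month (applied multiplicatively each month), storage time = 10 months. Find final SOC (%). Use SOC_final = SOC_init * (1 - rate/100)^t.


Monthly retention factor = 1 - 9.33/100 = 0.9067
Over 10 months: factor^10 = 0.37552
SOC_final = 97.89 * 0.37552 = 36.76%

36.76%


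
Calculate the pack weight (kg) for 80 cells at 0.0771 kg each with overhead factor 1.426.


m_pack = n * m_cell * overhead = 80 * 0.0771 * 1.426 = 8.796 kg

8.796 kg


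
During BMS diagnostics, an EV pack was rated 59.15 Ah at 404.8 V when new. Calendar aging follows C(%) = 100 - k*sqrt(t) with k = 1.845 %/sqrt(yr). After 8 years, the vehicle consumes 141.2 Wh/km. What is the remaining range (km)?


Step 1: capacity retention = 100 - 1.845 * sqrt(8) = 100 - 1.845 * 2.8284 = 94.782%
Step 2: C_now = 59.15 * 94.782/100 = 56.064 Ah
Step 3: E_pack = V * C_now = 404.8 * 56.064 = 22695 Wh
Step 4: range = E_pack / consumption = 22695 / 141.2 = 160.7 km

160.7 km


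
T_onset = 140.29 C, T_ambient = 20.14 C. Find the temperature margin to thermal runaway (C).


margin = T_onset - T_ambient = 140.29 - 20.14 = 120.15 C

120.15 C


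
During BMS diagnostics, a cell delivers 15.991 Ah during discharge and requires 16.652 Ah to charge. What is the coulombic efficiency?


Coulombic efficiency = 15.991/16.652 * 100% = 96.03%

96.03%


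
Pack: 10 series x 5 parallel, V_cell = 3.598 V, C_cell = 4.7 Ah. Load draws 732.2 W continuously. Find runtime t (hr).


Step 1: E_pack = Ns * V_cell * Np * C_cell = 10 * 3.598 * 5 * 4.7 = 845.53 Wh
Step 2: t = E_pack / P = 845.53 / 732.2 = 1.155 hr

1.155 hr


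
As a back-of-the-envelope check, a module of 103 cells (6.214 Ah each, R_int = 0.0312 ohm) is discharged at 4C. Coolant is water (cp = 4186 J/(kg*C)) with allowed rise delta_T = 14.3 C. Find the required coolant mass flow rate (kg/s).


Step 1: I = 4 * 6.214 = 24.856 A
Step 2: Q_cell = I^2 * R = 24.856^2 * 0.0312 = 19.276 W
Step 3: Q_total = 103 * 19.276 = 1985.4 W
Step 4: m_dot = Q_total / (cp * dT) = 1985.4 / (4186 * 14.3) = 0.03317 kg/s

0.03317 kg/s


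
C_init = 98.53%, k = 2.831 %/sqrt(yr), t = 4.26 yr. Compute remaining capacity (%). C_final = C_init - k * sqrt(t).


sqrt(t) = sqrt(4.26) = 2.064
C_final = 98.53 - 2.831 * 2.064 = 92.69%

92.69%


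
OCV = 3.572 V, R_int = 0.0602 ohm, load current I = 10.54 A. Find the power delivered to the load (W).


Step 1: V_terminal = OCV - I*R = 3.572 - 10.54 * 0.0602 = 2.9375 V
Step 2: P_out = V_terminal * I = 2.9375 * 10.54 = 30.96 W

30.96 W


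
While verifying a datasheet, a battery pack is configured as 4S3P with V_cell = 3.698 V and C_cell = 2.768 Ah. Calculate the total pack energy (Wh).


V_pack = 4 * 3.698 = 14.792 V
C_pack = 3 * 2.768 = 8.304 Ah
E = V_pack * C_pack = 14.792 * 8.304 = 122.8 Wh

122.8 Wh


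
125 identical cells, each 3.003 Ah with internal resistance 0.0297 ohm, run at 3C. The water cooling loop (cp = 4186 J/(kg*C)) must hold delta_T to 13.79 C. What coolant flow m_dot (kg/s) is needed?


Step 1: I = 3 * 3.003 = 9.009 A
Step 2: Q_cell = I^2 * R = 9.009^2 * 0.0297 = 2.4105 W
Step 3: Q_total = 125 * 2.4105 = 301.31 W
Step 4: m_dot = Q_total / (cp * dT) = 301.31 / (4186 * 13.79) = 0.005220 kg/s

0.005220 kg/s


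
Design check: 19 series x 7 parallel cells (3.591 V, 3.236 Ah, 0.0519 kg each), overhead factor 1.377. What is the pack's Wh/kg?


Step 1: V_pack = 19 * 3.591 = 68.229 V
Step 2: C_pack = 7 * 3.236 = 22.652 Ah
Step 3: E_pack = V_pack * C_pack = 68.229 * 22.652 = 1545.5 Wh
Step 4: m_pack = 19 * 7 * 0.0519 * 1.377 = 9.505 kg
Step 5: ED = E_pack / m_pack = 1545.5 / 9.505 = 162.6 Wh/kg

162.6 Wh/kg


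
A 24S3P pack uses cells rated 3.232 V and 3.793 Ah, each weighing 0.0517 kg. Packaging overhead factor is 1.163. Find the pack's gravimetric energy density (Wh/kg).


Step 1: V_pack = 24 * 3.232 = 77.568 V
Step 2: C_pack = 3 * 3.793 = 11.379 Ah
Step 3: E_pack = V_pack * C_pack = 77.568 * 11.379 = 882.65 Wh
Step 4: m_pack = 24 * 3 * 0.0517 * 1.163 = 4.3292 kg
Step 5: ED = E_pack / m_pack = 882.65 / 4.3292 = 203.9 Wh/kg

203.9 Wh/kg


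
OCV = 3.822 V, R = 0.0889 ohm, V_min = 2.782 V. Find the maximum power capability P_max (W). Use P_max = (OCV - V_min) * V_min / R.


P_max = (OCV - V_min) * V_min / R = (3.822 - 2.782) * 2.782 / 0.0889 = 1.04 * 2.782 / 0.0889 = 32.55 W

32.55 W


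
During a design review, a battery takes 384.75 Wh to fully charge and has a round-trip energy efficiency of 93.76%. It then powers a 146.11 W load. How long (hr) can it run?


Step 1: E_discharge = eta/100 * E_charge = 93.76/100 * 384.75 = 360.74 Wh
Step 2: t = E_discharge / P = 360.74 / 146.11 = 2.469 hr

2.469 hr


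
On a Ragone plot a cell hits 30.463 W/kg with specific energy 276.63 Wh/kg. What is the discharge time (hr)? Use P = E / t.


t = E / P = 276.63 / 30.463 = 9.081 hr

9.081 hr


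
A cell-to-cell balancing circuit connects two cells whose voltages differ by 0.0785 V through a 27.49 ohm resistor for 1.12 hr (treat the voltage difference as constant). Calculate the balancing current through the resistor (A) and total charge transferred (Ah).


I_bal = dV / R = 0.0785 / 27.49 = 0.0028556 A
Q = I_bal * t = 0.0028556 * 1.12 = 0.003198 Ah

I=0.0028556 A, Q=0.003198 Ah


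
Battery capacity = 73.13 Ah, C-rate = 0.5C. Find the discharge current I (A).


At 0.5C: I = 0.5 * 73.13 Ah = 36.565 A

36.565 A


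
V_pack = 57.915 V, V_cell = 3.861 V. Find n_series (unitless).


Rearranging: n = V_pack / V_cell = 57.915 / 3.861 = 15 cells

15


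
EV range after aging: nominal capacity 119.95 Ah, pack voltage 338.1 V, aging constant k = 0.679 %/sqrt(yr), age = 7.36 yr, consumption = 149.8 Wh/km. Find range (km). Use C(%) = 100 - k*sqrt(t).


Step 1: capacity retention = 100 - 0.679 * sqrt(7.36) = 100 - 0.679 * 2.7129 = 98.158%
Step 2: C_now = 119.95 * 98.158/100 = 117.74 Ah
Step 3: E_pack = V * C_now = 338.1 * 117.74 = 39808 Wh
Step 4: range = E_pack / consumption = 39808 / 149.8 = 265.7 km

265.7 km


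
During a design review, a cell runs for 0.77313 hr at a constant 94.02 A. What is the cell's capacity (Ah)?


C = I * t = 94.02 * 0.77313 = 72.69 Ah

72.69 Ah


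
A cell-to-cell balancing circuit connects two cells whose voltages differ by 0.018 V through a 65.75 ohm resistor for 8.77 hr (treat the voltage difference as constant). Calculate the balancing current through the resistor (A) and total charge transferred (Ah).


I_bal = dV / R = 0.018 / 65.75 = 2.7376e-04 A
Q = I_bal * t = 2.7376e-04 * 8.77 = 0.002401 Ah

I=2.7376e-04 A, Q=0.002401 Ah


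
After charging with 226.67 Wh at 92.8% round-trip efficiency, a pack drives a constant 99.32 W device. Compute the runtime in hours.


Step 1: E_discharge = eta/100 * E_charge = 92.8/100 * 226.67 = 210.35 Wh
Step 2: t = E_discharge / P = 210.35 / 99.32 = 2.118 hr

2.118 hr


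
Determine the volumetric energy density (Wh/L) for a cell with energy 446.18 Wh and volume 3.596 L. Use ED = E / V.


Volumetric ED = 446.18 Wh / 3.596 L = 124.1 Wh/L

124.1 Wh/L


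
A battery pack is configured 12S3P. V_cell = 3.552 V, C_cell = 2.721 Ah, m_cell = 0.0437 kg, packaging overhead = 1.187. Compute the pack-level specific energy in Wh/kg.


Step 1: V_pack = 12 * 3.552 = 42.624 V
Step 2: C_pack = 3 * 2.721 = 8.163 Ah
Step 3: E_pack = V_pack * C_pack = 42.624 * 8.163 = 347.94 Wh
Step 4: m_pack = 12 * 3 * 0.0437 * 1.187 = 1.8674 kg
Step 5: ED = E_pack / m_pack = 347.94 / 1.8674 = 186.3 Wh/kg

186.3 Wh/kg


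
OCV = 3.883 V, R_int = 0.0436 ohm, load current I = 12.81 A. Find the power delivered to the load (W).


Step 1: V_terminal = OCV - I*R = 3.883 - 12.81 * 0.0436 = 3.3245 V
Step 2: P_out = V_terminal * I = 3.3245 * 12.81 = 42.59 W

42.59 W


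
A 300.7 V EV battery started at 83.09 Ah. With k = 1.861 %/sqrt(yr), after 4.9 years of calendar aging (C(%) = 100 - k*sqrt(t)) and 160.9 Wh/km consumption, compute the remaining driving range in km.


Step 1: capacity retention = 100 - 1.861 * sqrt(4.9) = 100 - 1.861 * 2.2136 = 95.88%
Step 2: C_now = 83.09 * 95.88/100 = 79.667 Ah
Step 3: E_pack = V * C_now = 300.7 * 79.667 = 23956 Wh
Step 4: range = E_pack / consumption = 23956 / 160.9 = 148.9 km

148.9 km


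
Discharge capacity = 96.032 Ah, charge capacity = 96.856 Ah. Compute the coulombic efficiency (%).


Coulombic efficiency = 96.032/96.856 * 100% = 99.15%

99.15%


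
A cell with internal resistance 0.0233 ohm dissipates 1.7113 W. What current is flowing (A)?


I = sqrt(Q / R) = sqrt(1.7113 / 0.0233) = sqrt(73.446) = 8.570 A

8.570 A


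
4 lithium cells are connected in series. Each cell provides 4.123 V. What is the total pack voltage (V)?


Series voltages add: 4 * 4.123 V = 16.492 V

16.492 V


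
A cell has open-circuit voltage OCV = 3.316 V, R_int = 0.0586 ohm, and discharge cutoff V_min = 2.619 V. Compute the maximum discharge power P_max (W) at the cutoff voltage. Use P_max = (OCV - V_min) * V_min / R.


dV = OCV - V_min = 0.697 V (so I_max = dV / R)
P_max = dV * V_min / R = 0.697 * 2.619 / 0.0586 = 31.15 W

31.15 W


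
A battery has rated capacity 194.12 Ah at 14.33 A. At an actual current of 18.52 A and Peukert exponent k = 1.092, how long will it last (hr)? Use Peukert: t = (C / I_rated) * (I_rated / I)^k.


Step 1: t_rated = C / I_rated = 194.12 / 14.33 = 13.546 hr
Step 2: ratio = 14.33 / 18.52 = 0.77376
Step 3: ratio^k = 0.77376^1.092 = 0.75572
Step 4: t = t_rated * ratio^k = 13.546 * 0.75572 = 10.24 hr

10.24 hr


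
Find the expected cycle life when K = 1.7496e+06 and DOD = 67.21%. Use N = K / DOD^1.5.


Step 1: DOD^1.5 = 67.21^1.5 = 551
Step 2: N = 1.7496e+06 / 551 = 3175 cycles

3175 cycles


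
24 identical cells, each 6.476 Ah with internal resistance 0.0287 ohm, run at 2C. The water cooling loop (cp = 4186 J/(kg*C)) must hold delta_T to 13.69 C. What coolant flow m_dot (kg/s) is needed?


Step 1: I = 2 * 6.476 = 12.952 A
Step 2: Q_cell = I^2 * R = 12.952^2 * 0.0287 = 4.8145 W
Step 3: Q_total = 24 * 4.8145 = 115.55 W
Step 4: m_dot = Q_total / (cp * dT) = 115.55 / (4186 * 13.69) = 0.002016 kg/s

0.002016 kg/s


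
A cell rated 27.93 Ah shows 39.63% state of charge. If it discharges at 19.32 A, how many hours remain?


Step 1: remaining = SOC/100 * C_total = 39.63/100 * 27.93 = 11.069 Ah
Step 2: t = remaining / I = 11.069 / 19.32 = 0.5729 hr

0.5729 hr


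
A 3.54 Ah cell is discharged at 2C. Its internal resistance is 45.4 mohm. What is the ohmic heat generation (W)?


Convert: R = 45.4 mohm = 0.0454 ohm
Step 1: I = C_rate * capacity = 2 * 3.54 = 7.08 A
Step 2: Q = I^2 * R = 7.08^2 * 0.0454 = 50.126 * 0.0454 = 2.276 W

2.276 W


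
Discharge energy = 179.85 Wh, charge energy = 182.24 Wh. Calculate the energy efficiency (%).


Round-trip efficiency = 179.85/182.24 * 100% = 98.69%

98.69%


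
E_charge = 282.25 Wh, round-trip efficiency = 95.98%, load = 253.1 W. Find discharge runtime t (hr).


Step 1: E_discharge = eta/100 * E_charge = 95.98/100 * 282.25 = 270.9 Wh
Step 2: t = E_discharge / P = 270.9 / 253.1 = 1.070 hr

1.070 hr


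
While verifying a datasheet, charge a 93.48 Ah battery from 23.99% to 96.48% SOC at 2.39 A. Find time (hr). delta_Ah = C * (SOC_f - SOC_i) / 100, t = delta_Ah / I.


delta_Ah = 93.48 * (96.48 - 23.99) / 100 = 67.764 Ah
t = delta_Ah / I = 67.764 / 2.39 = 28.35 hr

28.35 hr


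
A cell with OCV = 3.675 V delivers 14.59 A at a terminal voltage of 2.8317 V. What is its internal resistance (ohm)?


R = (OCV - V) / I = (3.675 - 2.8317) / 14.59 = 0.05780 ohm

0.05780 ohm


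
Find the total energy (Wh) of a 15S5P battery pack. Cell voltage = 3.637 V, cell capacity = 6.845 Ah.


E = Ns * Vcell * Np * Ccell = 15 * 3.637 * 5 * 6.845 = 1867 Wh

1867 Wh


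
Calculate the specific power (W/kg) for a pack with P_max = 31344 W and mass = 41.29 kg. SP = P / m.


Specific power = 31344 W / 41.29 kg = 759.1 W/kg

759.1 W/kg


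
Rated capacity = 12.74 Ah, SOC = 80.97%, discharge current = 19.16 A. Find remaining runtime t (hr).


Step 1: remaining = SOC/100 * C_total = 80.97/100 * 12.74 = 10.316 Ah
Step 2: t = remaining / I = 10.316 / 19.16 = 0.5384 hr

0.5384 hr


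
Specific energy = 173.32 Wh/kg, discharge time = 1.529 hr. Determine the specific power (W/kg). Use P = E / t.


Specific power = 173.32 Wh/kg / 1.529 hr = 113.4 W/kg

113.4 W/kg


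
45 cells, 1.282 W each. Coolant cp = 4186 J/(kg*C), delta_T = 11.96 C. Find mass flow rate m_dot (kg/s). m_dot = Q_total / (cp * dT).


Q_total = 45 * 1.282 = 57.69 W
m_dot = Q_total / (cp * dT) = 57.69 / (4186 * 11.96) = 0.001152 kg/s

0.001152 kg/s


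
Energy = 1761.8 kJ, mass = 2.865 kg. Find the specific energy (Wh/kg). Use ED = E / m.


Convert: E = 1761.8 kJ = 489.39 Wh
ED = E / m = 489.39 / 2.865 = 170.8 Wh/kg

170.8 Wh/kg


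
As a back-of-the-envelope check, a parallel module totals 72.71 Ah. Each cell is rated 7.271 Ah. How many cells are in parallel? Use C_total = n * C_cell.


n = C_total / C_cell = 72.71 / 7.271 = 10

10


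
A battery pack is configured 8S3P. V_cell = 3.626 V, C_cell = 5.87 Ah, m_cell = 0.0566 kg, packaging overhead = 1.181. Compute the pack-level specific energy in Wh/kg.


Step 1: V_pack = 8 * 3.626 = 29.008 V
Step 2: C_pack = 3 * 5.87 = 17.61 Ah
Step 3: E_pack = V_pack * C_pack = 29.008 * 17.61 = 510.83 Wh
Step 4: m_pack = 8 * 3 * 0.0566 * 1.181 = 1.6043 kg
Step 5: ED = E_pack / m_pack = 510.83 / 1.6043 = 318.4 Wh/kg

318.4 Wh/kg
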